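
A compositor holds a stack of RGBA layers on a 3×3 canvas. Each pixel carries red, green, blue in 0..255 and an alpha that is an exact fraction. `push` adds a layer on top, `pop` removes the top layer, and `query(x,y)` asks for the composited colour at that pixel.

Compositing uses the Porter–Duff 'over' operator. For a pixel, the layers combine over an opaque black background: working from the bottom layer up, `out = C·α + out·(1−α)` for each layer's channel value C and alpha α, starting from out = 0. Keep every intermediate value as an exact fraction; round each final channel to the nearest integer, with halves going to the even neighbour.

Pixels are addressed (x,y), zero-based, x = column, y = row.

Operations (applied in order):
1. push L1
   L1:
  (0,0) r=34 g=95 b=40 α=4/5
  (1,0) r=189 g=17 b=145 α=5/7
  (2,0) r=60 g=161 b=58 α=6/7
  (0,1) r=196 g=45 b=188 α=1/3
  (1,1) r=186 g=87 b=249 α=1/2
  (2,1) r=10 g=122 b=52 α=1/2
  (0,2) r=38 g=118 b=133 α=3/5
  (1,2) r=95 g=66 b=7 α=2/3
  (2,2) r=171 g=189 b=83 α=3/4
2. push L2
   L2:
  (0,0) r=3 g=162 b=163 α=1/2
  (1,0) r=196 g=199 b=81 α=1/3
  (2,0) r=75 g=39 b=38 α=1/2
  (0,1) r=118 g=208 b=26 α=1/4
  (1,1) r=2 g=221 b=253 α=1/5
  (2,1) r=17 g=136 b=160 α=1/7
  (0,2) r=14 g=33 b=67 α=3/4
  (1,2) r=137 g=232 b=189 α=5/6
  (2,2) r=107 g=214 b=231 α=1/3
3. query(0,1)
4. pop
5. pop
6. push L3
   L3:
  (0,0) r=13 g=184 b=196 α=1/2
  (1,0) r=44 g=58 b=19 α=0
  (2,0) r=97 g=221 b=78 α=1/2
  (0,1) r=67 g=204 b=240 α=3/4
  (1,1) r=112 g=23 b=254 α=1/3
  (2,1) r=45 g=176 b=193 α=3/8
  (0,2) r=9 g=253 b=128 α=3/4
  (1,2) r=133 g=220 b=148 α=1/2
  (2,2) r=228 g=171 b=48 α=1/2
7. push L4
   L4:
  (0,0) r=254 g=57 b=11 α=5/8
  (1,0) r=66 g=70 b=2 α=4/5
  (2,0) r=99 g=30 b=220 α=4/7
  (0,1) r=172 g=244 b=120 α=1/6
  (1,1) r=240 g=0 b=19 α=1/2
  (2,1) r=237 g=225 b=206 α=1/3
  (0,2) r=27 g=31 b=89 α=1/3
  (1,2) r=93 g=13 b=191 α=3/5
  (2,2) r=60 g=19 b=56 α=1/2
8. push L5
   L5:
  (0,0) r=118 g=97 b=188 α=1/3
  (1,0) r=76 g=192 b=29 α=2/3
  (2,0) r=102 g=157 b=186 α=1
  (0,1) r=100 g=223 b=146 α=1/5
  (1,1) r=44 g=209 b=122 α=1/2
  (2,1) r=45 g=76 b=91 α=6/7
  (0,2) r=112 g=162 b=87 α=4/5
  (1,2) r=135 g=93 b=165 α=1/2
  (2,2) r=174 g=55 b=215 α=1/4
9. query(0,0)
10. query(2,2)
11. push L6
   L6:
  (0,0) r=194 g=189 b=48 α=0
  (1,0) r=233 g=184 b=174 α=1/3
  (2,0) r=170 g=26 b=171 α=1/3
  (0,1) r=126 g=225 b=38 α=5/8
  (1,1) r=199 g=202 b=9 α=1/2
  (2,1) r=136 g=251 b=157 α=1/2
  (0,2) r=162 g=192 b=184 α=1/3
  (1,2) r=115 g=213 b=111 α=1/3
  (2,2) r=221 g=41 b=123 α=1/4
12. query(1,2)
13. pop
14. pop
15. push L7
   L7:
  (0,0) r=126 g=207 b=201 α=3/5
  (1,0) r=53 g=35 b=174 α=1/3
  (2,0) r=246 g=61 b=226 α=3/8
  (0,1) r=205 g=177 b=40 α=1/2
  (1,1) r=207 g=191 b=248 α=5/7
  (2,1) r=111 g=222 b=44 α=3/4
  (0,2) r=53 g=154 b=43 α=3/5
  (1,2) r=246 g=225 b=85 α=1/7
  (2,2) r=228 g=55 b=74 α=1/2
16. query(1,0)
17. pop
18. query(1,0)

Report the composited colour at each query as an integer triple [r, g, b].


at x=0,y=1 over L1,L2:
+L1 (α=1/3) → [196/3, 15, 188/3]
+L2 (α=1/4) → [157/2, 253/4, 107/2]
= [78, 63, 54]

query (0,0) [L3,L4,L5] — begin 0,0,0
L3 α=1/2: [13/2, 92, 98]
L4 α=5/8: [2579/16, 561/8, 349/8]
L5 α=1/3: [3523/24, 949/12, 367/4]
rounded: [147, 79, 92]

(2,2) stack=L3,L4,L5; from [0,0,0]:
L3 α=1/2: [114, 171/2, 24]
L4 α=1/2: [87, 209/4, 40]
L5 α=1/4: [435/4, 847/16, 335/4]
rounded: [109, 53, 84]

at x=1,y=2 over L3,L4,L5,L6:
+L3 (α=1/2) → [133/2, 110, 74]
+L4 (α=3/5) → [412/5, 259/5, 721/5]
+L5 (α=1/2) → [1087/10, 362/5, 773/5]
+L6 (α=1/3) → [554/5, 1789/15, 2101/15]
= [111, 119, 140]

(1,0) stack=L3,L4,L7; from [0,0,0]:
L3 α=0: [0, 0, 0]
L4 α=4/5: [264/5, 56, 8/5]
L7 α=1/3: [793/15, 49, 886/15]
rounded: [53, 49, 59]

at x=1,y=0 over L3,L4:
after L3 α=0: [0, 0, 0]
after L4 α=4/5: [264/5, 56, 8/5]
= [53, 56, 2]


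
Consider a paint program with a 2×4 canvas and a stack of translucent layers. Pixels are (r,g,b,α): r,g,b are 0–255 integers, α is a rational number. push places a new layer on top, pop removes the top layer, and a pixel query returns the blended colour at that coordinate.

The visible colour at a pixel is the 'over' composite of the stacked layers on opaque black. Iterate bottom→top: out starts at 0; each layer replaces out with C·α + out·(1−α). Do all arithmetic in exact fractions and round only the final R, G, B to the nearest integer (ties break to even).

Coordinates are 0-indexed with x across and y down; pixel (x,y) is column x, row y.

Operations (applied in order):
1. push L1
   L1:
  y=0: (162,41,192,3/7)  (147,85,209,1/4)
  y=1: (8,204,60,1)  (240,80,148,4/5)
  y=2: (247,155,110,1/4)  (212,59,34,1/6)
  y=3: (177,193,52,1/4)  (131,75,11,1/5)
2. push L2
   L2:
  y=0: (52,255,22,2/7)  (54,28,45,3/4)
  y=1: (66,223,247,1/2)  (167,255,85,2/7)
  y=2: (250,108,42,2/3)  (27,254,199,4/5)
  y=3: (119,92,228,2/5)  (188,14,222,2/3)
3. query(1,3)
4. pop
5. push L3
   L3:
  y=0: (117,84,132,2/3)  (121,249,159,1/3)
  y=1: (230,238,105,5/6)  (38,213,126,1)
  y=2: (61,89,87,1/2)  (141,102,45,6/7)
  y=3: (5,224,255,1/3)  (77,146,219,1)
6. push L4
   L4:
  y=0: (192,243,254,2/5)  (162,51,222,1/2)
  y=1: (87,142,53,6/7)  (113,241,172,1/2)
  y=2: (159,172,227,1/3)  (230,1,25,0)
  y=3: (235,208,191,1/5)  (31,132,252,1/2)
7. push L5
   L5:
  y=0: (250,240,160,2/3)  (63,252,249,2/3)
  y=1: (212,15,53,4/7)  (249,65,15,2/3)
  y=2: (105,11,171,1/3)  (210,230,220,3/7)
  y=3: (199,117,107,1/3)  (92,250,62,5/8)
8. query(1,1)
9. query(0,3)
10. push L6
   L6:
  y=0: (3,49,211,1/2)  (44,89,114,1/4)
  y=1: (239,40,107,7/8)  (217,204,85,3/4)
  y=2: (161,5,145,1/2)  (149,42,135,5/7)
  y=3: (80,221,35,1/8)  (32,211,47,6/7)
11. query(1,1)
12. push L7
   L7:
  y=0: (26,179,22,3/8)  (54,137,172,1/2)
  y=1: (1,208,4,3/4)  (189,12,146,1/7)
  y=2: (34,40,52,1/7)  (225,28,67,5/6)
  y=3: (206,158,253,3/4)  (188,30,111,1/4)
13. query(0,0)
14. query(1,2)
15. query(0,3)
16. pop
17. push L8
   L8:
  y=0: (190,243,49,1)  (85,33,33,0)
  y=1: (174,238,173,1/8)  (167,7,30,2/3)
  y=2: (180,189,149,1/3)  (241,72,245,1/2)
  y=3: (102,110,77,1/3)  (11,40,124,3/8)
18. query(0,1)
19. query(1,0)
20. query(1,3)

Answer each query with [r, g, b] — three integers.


at x=1,y=3 over L1,L2:
+L1 (α=1/5) → [131/5, 15, 11/5]
+L2 (α=2/3) → [2011/15, 43/3, 2231/15]
= [134, 14, 149]

query (1,1) [L1,L3,L4,L5] — begin 0,0,0
after L1 α=4/5: [192, 64, 592/5]
after L3 α=1: [38, 213, 126]
after L4 α=1/2: [151/2, 227, 149]
after L5 α=2/3: [1147/6, 119, 179/3]
= [191, 119, 60]

at x=0,y=3 over L1,L3,L4,L5:
+L1 (α=1/4) → [177/4, 193/4, 13]
+L3 (α=1/3) → [187/6, 641/6, 281/3]
+L4 (α=1/5) → [1079/15, 1906/15, 1697/15]
+L5 (α=1/3) → [5143/45, 5567/45, 4999/45]
= [114, 124, 111]

query (1,1) [L1,L3,L4,L5,L6] — begin 0,0,0
after L1 α=4/5: [192, 64, 592/5]
after L3 α=1: [38, 213, 126]
after L4 α=1/2: [151/2, 227, 149]
after L5 α=2/3: [1147/6, 119, 179/3]
after L6 α=3/4: [5053/24, 731/4, 236/3]
→ [211, 183, 79]

query (0,0) [L1,L3,L4,L5,L6,L7] — begin 0,0,0
+L1 (α=3/7) → [486/7, 123/7, 576/7]
+L3 (α=2/3) → [708/7, 433/7, 808/7]
+L4 (α=2/5) → [4812/35, 4701/35, 1196/7]
+L5 (α=2/3) → [22312/105, 7167/35, 3436/21]
+L6 (α=1/2) → [22627/210, 4441/35, 7867/42]
+L7 (α=3/8) → [25903/336, 1025/7, 42107/336]
→ [77, 146, 125]

at x=1,y=2 over L1,L3,L4,L5,L6,L7:
+L1 (α=1/6) → [106/3, 59/6, 17/3]
+L3 (α=6/7) → [2644/21, 533/6, 827/21]
+L4 (α=0) → [2644/21, 533/6, 827/21]
+L5 (α=3/7) → [23806/147, 448/3, 17168/147]
+L6 (α=5/7) → [157127/1029, 218/3, 133561/1029]
+L7 (α=5/6) → [657376/3087, 319/9, 239138/3087]
rounded: [213, 35, 77]

at x=0,y=3 over L1,L3,L4,L5,L6,L7:
after L1 α=1/4: [177/4, 193/4, 13]
after L3 α=1/3: [187/6, 641/6, 281/3]
after L4 α=1/5: [1079/15, 1906/15, 1697/15]
after L5 α=1/3: [5143/45, 5567/45, 4999/45]
after L6 α=1/8: [39601/360, 24457/180, 4571/45]
after L7 α=3/4: [262081/1440, 109777/720, 19363/90]
→ [182, 152, 215]

at x=0,y=1 over L1,L3,L4,L5,L6,L8:
L1 α=1: [8, 204, 60]
L3 α=5/6: [193, 697/3, 195/2]
L4 α=6/7: [715/7, 3253/21, 831/14]
L5 α=4/7: [8081/49, 3673/49, 5461/98]
L6 α=7/8: [45029/196, 17393/392, 78863/784]
L8 α=1/8: [49901/224, 30721/448, 98239/896]
→ [223, 69, 110]

(1,0) stack=L1,L3,L4,L5,L6,L8; from [0,0,0]:
after L1 α=1/4: [147/4, 85/4, 209/4]
after L3 α=1/3: [389/6, 583/6, 527/6]
after L4 α=1/2: [1361/12, 889/12, 1859/12]
after L5 α=2/3: [2873/36, 6937/36, 7835/36]
after L6 α=1/4: [3401/48, 8005/48, 9203/48]
after L8 α=0: [3401/48, 8005/48, 9203/48]
= [71, 167, 192]

query (1,3) [L1,L3,L4,L5,L6,L8] — begin 0,0,0
after L1 α=1/5: [131/5, 15, 11/5]
after L3 α=1: [77, 146, 219]
after L4 α=1/2: [54, 139, 471/2]
after L5 α=5/8: [311/4, 1667/8, 2033/16]
after L6 α=6/7: [1079/28, 1685/8, 935/16]
after L8 α=3/8: [6319/224, 9385/64, 10627/128]
→ [28, 147, 83]


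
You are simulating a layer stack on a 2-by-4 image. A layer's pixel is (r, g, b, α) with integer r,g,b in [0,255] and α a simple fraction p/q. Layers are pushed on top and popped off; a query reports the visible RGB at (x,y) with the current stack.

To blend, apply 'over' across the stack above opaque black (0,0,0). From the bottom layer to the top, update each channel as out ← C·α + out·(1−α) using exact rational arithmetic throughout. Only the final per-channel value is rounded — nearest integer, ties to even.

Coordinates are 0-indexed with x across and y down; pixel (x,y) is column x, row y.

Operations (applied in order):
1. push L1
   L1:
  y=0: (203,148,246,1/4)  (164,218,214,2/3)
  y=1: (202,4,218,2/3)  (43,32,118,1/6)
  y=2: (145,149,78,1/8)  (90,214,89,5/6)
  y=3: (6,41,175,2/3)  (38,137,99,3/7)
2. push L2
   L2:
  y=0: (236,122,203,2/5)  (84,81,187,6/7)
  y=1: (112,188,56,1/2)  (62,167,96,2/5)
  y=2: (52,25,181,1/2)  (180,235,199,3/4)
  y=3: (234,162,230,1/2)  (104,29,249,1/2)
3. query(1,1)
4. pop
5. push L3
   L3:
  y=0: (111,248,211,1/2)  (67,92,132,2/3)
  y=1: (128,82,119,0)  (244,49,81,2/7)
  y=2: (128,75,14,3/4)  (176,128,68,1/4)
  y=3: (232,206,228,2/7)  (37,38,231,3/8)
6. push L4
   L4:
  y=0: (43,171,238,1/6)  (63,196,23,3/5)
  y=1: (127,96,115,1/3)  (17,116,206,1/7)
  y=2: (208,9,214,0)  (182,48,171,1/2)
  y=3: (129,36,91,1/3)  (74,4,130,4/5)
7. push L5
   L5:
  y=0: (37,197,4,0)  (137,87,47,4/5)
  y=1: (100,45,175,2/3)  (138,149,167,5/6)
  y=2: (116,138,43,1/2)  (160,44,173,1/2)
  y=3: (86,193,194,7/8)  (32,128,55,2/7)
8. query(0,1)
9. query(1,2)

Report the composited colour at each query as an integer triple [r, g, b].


at x=1,y=1 over L1,L2:
+L1 (α=1/6) → [43/6, 16/3, 59/3]
+L2 (α=2/5) → [291/10, 70, 251/5]
→ [29, 70, 50]

(0,1) stack=L1,L3,L4,L5; from [0,0,0]:
after L1 α=2/3: [404/3, 8/3, 436/3]
after L3 α=0: [404/3, 8/3, 436/3]
after L4 α=1/3: [1189/9, 304/9, 1217/9]
after L5 α=2/3: [2989/27, 1114/27, 4367/27]
= [111, 41, 162]

query (1,2) [L1,L3,L4,L5] — begin 0,0,0
L1 α=5/6: [75, 535/3, 445/6]
L3 α=1/4: [401/4, 663/4, 581/8]
L4 α=1/2: [1129/8, 855/8, 1949/16]
L5 α=1/2: [2409/16, 1207/16, 4717/32]
= [151, 75, 147]


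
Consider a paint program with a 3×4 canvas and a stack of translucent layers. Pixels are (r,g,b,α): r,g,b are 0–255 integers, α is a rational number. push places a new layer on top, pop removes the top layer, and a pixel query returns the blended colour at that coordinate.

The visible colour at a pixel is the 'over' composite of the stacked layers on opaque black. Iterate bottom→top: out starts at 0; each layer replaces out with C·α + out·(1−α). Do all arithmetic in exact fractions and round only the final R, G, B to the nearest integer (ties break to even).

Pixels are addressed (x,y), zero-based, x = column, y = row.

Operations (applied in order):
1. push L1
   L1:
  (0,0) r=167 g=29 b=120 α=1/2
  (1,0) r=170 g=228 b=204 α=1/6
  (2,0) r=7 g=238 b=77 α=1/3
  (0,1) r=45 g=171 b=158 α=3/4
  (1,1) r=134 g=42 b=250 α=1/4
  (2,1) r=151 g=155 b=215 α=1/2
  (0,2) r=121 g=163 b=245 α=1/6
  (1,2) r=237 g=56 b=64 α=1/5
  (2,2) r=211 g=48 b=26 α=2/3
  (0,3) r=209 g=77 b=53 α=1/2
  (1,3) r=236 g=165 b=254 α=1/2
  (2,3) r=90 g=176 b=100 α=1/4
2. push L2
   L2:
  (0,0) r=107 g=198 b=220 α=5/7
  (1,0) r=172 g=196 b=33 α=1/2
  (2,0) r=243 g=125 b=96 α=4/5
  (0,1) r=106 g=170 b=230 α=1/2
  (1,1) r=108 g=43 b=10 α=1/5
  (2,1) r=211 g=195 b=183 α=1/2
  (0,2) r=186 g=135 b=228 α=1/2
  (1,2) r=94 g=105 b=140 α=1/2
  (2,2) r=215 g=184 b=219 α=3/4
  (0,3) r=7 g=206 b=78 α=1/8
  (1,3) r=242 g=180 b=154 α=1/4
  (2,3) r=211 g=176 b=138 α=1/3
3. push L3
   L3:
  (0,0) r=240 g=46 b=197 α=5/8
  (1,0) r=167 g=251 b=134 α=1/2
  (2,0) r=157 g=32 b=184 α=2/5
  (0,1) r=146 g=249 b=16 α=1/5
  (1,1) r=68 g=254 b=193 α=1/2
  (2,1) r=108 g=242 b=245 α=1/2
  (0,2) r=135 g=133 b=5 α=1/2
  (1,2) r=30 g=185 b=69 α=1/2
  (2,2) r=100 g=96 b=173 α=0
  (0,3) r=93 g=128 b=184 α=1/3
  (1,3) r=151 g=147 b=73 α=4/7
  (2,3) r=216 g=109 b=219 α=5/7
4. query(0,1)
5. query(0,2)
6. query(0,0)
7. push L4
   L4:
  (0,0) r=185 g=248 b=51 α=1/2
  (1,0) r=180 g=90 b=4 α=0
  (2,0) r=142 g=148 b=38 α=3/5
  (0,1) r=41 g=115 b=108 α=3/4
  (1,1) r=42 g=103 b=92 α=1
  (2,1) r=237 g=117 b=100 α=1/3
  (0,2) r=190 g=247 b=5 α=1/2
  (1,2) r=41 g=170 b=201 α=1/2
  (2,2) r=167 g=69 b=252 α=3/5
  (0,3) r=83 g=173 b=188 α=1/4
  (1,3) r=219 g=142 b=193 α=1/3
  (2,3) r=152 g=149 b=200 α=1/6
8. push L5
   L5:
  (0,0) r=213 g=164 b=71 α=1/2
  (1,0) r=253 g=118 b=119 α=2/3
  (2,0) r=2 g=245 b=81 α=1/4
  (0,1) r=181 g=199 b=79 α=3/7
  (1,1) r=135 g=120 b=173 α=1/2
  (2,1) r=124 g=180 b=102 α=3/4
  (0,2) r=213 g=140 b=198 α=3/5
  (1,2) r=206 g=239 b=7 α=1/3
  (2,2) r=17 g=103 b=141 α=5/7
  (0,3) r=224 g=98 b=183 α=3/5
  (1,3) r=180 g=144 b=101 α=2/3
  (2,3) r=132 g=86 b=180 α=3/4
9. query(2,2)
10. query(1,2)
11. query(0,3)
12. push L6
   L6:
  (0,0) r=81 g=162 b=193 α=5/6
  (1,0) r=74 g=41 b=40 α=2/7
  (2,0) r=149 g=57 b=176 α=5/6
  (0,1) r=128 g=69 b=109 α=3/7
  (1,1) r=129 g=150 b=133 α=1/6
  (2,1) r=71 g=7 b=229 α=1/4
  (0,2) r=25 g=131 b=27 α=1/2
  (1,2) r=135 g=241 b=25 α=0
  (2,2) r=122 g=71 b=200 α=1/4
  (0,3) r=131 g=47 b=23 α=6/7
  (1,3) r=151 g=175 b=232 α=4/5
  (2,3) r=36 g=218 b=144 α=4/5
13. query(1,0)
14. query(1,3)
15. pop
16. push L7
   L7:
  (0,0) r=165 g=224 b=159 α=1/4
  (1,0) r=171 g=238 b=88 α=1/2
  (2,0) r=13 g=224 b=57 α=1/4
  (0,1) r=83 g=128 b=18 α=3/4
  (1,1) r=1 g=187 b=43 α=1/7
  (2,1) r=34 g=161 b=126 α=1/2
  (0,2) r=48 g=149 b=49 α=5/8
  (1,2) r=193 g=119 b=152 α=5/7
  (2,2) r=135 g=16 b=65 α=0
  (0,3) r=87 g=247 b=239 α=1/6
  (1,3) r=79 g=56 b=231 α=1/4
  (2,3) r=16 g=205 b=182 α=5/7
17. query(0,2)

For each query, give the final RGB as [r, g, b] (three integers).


(0,1) stack=L1,L2,L3; from [0,0,0]:
L1 α=3/4: [135/4, 513/4, 237/2]
L2 α=1/2: [559/8, 1193/8, 697/4]
L3 α=1/5: [851/10, 1691/10, 713/5]
rounded: [85, 169, 143]

(0,2) stack=L1,L2,L3; from [0,0,0]:
L1 α=1/6: [121/6, 163/6, 245/6]
L2 α=1/2: [1237/12, 973/12, 1613/12]
L3 α=1/2: [2857/24, 2569/24, 1673/24]
→ [119, 107, 70]

query (0,0) [L1,L2,L3] — begin 0,0,0
+L1 (α=1/2) → [167/2, 29/2, 60]
+L2 (α=5/7) → [702/7, 1019/7, 1220/7]
+L3 (α=5/8) → [5253/28, 4667/56, 10555/56]
= [188, 83, 188]

(2,2) stack=L1,L2,L3,L4,L5; from [0,0,0]:
after L1 α=2/3: [422/3, 32, 52/3]
after L2 α=3/4: [2357/12, 146, 2023/12]
after L3 α=0: [2357/12, 146, 2023/12]
after L4 α=3/5: [5363/30, 499/5, 6559/30]
after L5 α=5/7: [6638/105, 3573/35, 17134/105]
rounded: [63, 102, 163]

(1,2) stack=L1,L2,L3,L4,L5; from [0,0,0]:
after L1 α=1/5: [237/5, 56/5, 64/5]
after L2 α=1/2: [707/10, 581/10, 382/5]
after L3 α=1/2: [1007/20, 2431/20, 727/10]
after L4 α=1/2: [1827/40, 5831/40, 2737/20]
after L5 α=1/3: [5947/60, 3537/20, 2807/30]
→ [99, 177, 94]

(0,3) stack=L1,L2,L3,L4,L5; from [0,0,0]:
L1 α=1/2: [209/2, 77/2, 53/2]
L2 α=1/8: [1477/16, 951/16, 527/16]
L3 α=1/3: [2221/24, 1975/24, 1999/24]
L4 α=1/4: [2885/32, 3359/32, 3503/32]
L5 α=3/5: [13637/80, 8063/80, 12287/80]
→ [170, 101, 154]

(1,0) stack=L1,L2,L3,L4,L5,L6; from [0,0,0]:
after L1 α=1/6: [85/3, 38, 34]
after L2 α=1/2: [601/6, 117, 67/2]
after L3 α=1/2: [1603/12, 184, 335/4]
after L4 α=0: [1603/12, 184, 335/4]
after L5 α=2/3: [7675/36, 140, 429/4]
after L6 α=2/7: [43703/252, 782/7, 2465/28]
→ [173, 112, 88]

at x=1,y=3 over L1,L2,L3,L4,L5,L6:
L1 α=1/2: [118, 165/2, 127]
L2 α=1/4: [149, 855/8, 535/4]
L3 α=4/7: [1051/7, 7269/56, 2773/28]
L4 α=1/3: [3635/21, 11245/84, 1825/14]
L5 α=2/3: [11195/63, 35437/252, 1551/14]
L6 α=4/5: [49247/315, 211837/1260, 14543/70]
= [156, 168, 208]

(0,2) stack=L1,L2,L3,L4,L5,L7; from [0,0,0]:
L1 α=1/6: [121/6, 163/6, 245/6]
L2 α=1/2: [1237/12, 973/12, 1613/12]
L3 α=1/2: [2857/24, 2569/24, 1673/24]
L4 α=1/2: [7417/48, 8497/48, 1793/48]
L5 α=3/5: [22753/120, 18577/120, 16049/120]
L7 α=5/8: [32353/320, 48377/320, 25849/320]
→ [101, 151, 81]


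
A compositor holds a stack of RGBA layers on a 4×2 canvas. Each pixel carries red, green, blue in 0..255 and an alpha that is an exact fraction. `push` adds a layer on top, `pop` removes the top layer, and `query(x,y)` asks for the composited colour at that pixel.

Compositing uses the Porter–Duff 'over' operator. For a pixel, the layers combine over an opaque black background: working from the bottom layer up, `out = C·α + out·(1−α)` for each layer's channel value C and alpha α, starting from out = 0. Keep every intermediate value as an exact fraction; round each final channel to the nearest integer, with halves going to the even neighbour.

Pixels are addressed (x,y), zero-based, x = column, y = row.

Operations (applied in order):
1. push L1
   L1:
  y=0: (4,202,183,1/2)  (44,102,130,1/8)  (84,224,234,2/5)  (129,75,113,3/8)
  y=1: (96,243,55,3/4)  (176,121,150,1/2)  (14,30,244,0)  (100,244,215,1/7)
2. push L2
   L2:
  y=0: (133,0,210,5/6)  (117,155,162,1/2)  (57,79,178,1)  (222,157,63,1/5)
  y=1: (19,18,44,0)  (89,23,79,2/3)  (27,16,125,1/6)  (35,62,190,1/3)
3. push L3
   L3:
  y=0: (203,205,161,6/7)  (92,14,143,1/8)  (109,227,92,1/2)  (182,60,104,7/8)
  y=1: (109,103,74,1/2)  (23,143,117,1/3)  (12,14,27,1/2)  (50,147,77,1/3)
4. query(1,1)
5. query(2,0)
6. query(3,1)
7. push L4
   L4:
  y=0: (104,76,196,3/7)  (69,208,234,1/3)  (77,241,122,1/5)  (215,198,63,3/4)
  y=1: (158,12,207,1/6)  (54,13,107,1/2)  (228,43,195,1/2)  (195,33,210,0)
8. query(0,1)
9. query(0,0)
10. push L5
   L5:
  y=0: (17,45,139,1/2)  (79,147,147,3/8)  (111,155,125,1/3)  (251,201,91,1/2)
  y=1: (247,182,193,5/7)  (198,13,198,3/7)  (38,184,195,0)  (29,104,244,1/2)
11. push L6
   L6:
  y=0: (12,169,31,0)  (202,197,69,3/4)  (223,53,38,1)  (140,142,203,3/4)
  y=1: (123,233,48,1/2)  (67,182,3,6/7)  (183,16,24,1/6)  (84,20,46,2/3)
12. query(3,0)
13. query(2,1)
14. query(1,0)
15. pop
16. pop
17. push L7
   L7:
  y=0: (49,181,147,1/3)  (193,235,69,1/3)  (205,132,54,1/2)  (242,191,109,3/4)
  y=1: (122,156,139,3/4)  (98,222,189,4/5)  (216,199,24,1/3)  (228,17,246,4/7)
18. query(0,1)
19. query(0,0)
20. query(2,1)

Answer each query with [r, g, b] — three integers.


at x=1,y=1 over L1,L2,L3:
after L1 α=1/2: [88, 121/2, 75]
after L2 α=2/3: [266/3, 71/2, 233/3]
after L3 α=1/3: [601/9, 214/3, 817/9]
= [67, 71, 91]

at x=2,y=0 over L1,L2,L3:
L1 α=2/5: [168/5, 448/5, 468/5]
L2 α=1: [57, 79, 178]
L3 α=1/2: [83, 153, 135]
= [83, 153, 135]

(3,1) stack=L1,L2,L3; from [0,0,0]:
L1 α=1/7: [100/7, 244/7, 215/7]
L2 α=1/3: [445/21, 922/21, 1760/21]
L3 α=1/3: [1940/63, 4931/63, 5137/63]
= [31, 78, 82]

at x=0,y=1 over L1,L2,L3,L4:
+L1 (α=3/4) → [72, 729/4, 165/4]
+L2 (α=0) → [72, 729/4, 165/4]
+L3 (α=1/2) → [181/2, 1141/8, 461/8]
+L4 (α=1/6) → [407/4, 5801/48, 3961/48]
rounded: [102, 121, 83]

at x=0,y=0 over L1,L2,L3,L4:
L1 α=1/2: [2, 101, 183/2]
L2 α=5/6: [667/6, 101/6, 761/4]
L3 α=6/7: [7975/42, 7481/42, 4625/28]
L4 α=3/7: [22502/147, 19750/147, 8741/49]
= [153, 134, 178]

query (3,0) [L1,L2,L3,L4,L5,L6] — begin 0,0,0
+L1 (α=3/8) → [387/8, 225/8, 339/8]
+L2 (α=1/5) → [831/10, 539/10, 93/2]
+L3 (α=7/8) → [13571/80, 4739/80, 1549/16]
+L4 (α=3/4) → [65171/320, 52259/320, 4573/64]
+L5 (α=1/2) → [145491/640, 116579/640, 10397/128]
+L6 (α=3/4) → [414291/2560, 389219/2560, 88349/512]
= [162, 152, 173]

(2,1) stack=L1,L2,L3,L4,L5,L6; from [0,0,0]:
L1 α=0: [0, 0, 0]
L2 α=1/6: [9/2, 8/3, 125/6]
L3 α=1/2: [33/4, 25/3, 287/12]
L4 α=1/2: [945/8, 77/3, 2627/24]
L5 α=0: [945/8, 77/3, 2627/24]
L6 α=1/6: [2063/16, 433/18, 13711/144]
= [129, 24, 95]

at x=1,y=0 over L1,L2,L3,L4,L5,L6:
+L1 (α=1/8) → [11/2, 51/4, 65/4]
+L2 (α=1/2) → [245/4, 671/8, 713/8]
+L3 (α=1/8) → [2083/32, 4809/64, 6135/64]
+L4 (α=1/3) → [3187/48, 11465/96, 4541/32]
+L5 (α=3/8) → [27311/384, 99661/768, 36817/256]
+L6 (α=3/4) → [260015/1536, 553549/3072, 89809/1024]
= [169, 180, 88]

(0,1) stack=L1,L2,L3,L4,L7; from [0,0,0]:
after L1 α=3/4: [72, 729/4, 165/4]
after L2 α=0: [72, 729/4, 165/4]
after L3 α=1/2: [181/2, 1141/8, 461/8]
after L4 α=1/6: [407/4, 5801/48, 3961/48]
after L7 α=3/4: [1871/16, 28265/192, 23977/192]
rounded: [117, 147, 125]

query (0,0) [L1,L2,L3,L4,L7] — begin 0,0,0
L1 α=1/2: [2, 101, 183/2]
L2 α=5/6: [667/6, 101/6, 761/4]
L3 α=6/7: [7975/42, 7481/42, 4625/28]
L4 α=3/7: [22502/147, 19750/147, 8741/49]
L7 α=1/3: [52207/441, 66107/441, 24685/147]
rounded: [118, 150, 168]

query (2,1) [L1,L2,L3,L4,L7] — begin 0,0,0
after L1 α=0: [0, 0, 0]
after L2 α=1/6: [9/2, 8/3, 125/6]
after L3 α=1/2: [33/4, 25/3, 287/12]
after L4 α=1/2: [945/8, 77/3, 2627/24]
after L7 α=1/3: [603/4, 751/9, 2915/36]
= [151, 83, 81]


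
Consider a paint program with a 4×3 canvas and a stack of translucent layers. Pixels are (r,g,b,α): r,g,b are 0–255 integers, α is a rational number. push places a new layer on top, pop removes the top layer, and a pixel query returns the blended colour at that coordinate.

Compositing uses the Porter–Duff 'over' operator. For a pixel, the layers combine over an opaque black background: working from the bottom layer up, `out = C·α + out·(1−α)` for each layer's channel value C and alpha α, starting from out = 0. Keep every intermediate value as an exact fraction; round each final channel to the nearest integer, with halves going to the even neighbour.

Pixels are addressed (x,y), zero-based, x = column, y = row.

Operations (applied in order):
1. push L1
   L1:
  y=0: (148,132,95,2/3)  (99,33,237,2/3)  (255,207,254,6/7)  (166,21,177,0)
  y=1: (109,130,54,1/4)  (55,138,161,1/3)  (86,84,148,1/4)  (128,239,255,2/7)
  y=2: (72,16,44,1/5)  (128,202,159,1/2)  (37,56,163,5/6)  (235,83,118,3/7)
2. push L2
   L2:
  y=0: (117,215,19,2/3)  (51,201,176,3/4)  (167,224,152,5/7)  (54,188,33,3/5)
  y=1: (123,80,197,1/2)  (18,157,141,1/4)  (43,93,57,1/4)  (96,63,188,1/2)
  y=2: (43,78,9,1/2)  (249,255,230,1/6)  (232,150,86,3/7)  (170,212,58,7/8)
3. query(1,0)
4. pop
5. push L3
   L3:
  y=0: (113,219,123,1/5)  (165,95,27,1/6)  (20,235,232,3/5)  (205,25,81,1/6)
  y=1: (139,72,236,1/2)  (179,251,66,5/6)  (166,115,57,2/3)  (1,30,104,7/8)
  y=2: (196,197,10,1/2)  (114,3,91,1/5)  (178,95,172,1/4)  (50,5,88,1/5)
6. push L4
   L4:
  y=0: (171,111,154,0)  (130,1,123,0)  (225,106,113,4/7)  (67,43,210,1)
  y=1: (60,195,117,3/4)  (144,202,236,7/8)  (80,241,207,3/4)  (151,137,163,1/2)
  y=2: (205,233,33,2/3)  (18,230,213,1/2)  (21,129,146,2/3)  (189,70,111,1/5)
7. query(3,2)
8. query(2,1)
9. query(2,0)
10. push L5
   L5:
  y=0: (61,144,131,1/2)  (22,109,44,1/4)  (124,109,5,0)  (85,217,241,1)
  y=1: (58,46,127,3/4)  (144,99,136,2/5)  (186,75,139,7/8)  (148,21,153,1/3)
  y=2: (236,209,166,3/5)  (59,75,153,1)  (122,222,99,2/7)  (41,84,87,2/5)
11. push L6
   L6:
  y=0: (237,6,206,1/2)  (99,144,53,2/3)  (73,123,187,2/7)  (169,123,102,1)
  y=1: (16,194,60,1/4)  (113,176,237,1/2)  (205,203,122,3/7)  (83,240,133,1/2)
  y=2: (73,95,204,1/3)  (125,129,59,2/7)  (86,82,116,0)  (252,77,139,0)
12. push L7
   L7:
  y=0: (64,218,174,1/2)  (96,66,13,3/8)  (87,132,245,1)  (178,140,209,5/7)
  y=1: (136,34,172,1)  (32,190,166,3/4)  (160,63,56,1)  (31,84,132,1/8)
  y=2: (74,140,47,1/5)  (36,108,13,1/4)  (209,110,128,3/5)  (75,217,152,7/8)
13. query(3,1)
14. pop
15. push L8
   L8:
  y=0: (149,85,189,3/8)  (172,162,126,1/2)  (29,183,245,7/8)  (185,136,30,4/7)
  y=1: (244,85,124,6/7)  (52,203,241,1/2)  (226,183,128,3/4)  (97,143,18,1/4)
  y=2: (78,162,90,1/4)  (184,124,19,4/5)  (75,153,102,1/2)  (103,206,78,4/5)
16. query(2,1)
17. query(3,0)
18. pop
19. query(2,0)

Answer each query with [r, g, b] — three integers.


(1,0) stack=L1,L2; from [0,0,0]:
after L1 α=2/3: [66, 22, 158]
after L2 α=3/4: [219/4, 625/4, 343/2]
→ [55, 156, 172]

query (3,2) [L1,L3,L4] — begin 0,0,0
L1 α=3/7: [705/7, 249/7, 354/7]
L3 α=1/5: [634/7, 1031/35, 2032/35]
L4 α=1/5: [3859/35, 6574/175, 12013/175]
rounded: [110, 38, 69]

at x=2,y=1 over L1,L3,L4:
after L1 α=1/4: [43/2, 21, 37]
after L3 α=2/3: [707/6, 251/3, 151/3]
after L4 α=3/4: [2147/24, 605/3, 1007/6]
→ [89, 202, 168]

at x=2,y=0 over L1,L3,L4:
+L1 (α=6/7) → [1530/7, 1242/7, 1524/7]
+L3 (α=3/5) → [696/7, 7419/35, 1584/7]
+L4 (α=4/7) → [8388/49, 37097/245, 7916/49]
rounded: [171, 151, 162]

query (3,1) [L1,L3,L4,L5,L6,L7] — begin 0,0,0
+L1 (α=2/7) → [256/7, 478/7, 510/7]
+L3 (α=7/8) → [305/56, 487/14, 2803/28]
+L4 (α=1/2) → [8761/112, 2405/28, 7367/56]
+L5 (α=1/3) → [5683/56, 2699/42, 11651/84]
+L6 (α=1/2) → [10331/112, 12779/84, 22823/168]
+L7 (α=1/8) → [10827/128, 13787/96, 25991/192]
→ [85, 144, 135]

(2,1) stack=L1,L3,L4,L5,L6,L8; from [0,0,0]:
after L1 α=1/4: [43/2, 21, 37]
after L3 α=2/3: [707/6, 251/3, 151/3]
after L4 α=3/4: [2147/24, 605/3, 1007/6]
after L5 α=7/8: [33395/192, 545/6, 6845/48]
after L6 α=3/7: [62915/336, 2917/21, 11237/84]
after L8 α=3/4: [290723/1344, 7223/42, 43493/336]
→ [216, 172, 129]

(3,0) stack=L1,L3,L4,L5,L6,L8; from [0,0,0]:
+L1 (α=0) → [0, 0, 0]
+L3 (α=1/6) → [205/6, 25/6, 27/2]
+L4 (α=1) → [67, 43, 210]
+L5 (α=1) → [85, 217, 241]
+L6 (α=1) → [169, 123, 102]
+L8 (α=4/7) → [1247/7, 913/7, 426/7]
= [178, 130, 61]

query (2,0) [L1,L3,L4,L5,L6] — begin 0,0,0
+L1 (α=6/7) → [1530/7, 1242/7, 1524/7]
+L3 (α=3/5) → [696/7, 7419/35, 1584/7]
+L4 (α=4/7) → [8388/49, 37097/245, 7916/49]
+L5 (α=0) → [8388/49, 37097/245, 7916/49]
+L6 (α=2/7) → [49094/343, 49151/343, 57906/343]
rounded: [143, 143, 169]


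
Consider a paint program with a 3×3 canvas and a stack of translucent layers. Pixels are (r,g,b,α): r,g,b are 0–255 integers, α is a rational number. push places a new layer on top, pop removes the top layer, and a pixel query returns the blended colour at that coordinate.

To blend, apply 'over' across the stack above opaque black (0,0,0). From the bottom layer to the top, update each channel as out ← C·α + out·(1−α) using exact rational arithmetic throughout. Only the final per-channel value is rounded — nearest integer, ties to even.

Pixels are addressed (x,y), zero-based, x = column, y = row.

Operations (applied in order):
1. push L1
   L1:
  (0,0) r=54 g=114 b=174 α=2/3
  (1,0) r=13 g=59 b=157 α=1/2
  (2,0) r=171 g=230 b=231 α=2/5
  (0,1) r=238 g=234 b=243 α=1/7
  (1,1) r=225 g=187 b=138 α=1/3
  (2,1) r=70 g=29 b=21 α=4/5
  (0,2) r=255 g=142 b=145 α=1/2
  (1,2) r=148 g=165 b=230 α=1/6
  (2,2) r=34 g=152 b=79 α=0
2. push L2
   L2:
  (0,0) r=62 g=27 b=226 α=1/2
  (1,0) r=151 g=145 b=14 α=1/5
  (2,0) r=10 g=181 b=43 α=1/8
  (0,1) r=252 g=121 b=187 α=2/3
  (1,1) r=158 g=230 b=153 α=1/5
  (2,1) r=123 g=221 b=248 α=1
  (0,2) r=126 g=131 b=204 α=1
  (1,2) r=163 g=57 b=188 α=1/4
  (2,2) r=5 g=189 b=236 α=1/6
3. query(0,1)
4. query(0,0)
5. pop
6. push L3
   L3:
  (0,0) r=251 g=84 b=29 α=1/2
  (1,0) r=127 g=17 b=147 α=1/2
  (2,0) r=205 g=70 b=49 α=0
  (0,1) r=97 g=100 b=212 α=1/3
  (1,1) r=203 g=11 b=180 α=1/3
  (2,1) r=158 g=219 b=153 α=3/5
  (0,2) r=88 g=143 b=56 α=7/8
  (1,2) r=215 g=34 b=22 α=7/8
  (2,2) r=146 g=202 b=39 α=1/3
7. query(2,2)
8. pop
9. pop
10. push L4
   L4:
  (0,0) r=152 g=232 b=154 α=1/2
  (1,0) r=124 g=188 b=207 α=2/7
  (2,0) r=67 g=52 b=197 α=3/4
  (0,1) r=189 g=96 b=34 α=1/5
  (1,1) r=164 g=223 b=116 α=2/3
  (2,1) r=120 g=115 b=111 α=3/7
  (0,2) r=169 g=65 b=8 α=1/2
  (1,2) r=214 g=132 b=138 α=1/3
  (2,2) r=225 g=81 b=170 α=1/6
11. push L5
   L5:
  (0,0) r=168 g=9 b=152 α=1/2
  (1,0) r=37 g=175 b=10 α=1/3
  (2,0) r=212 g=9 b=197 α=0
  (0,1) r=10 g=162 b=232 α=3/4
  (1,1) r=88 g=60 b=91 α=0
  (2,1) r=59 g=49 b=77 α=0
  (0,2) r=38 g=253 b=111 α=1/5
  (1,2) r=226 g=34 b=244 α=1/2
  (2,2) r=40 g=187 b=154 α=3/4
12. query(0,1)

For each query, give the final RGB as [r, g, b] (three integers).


at x=0,y=1 over L1,L2:
+L1 (α=1/7) → [34, 234/7, 243/7]
+L2 (α=2/3) → [538/3, 1928/21, 2861/21]
→ [179, 92, 136]

at x=0,y=0 over L1,L2:
L1 α=2/3: [36, 76, 116]
L2 α=1/2: [49, 103/2, 171]
= [49, 52, 171]

(2,2) stack=L1,L3; from [0,0,0]:
L1 α=0: [0, 0, 0]
L3 α=1/3: [146/3, 202/3, 13]
= [49, 67, 13]

at x=0,y=1 over L4,L5:
L4 α=1/5: [189/5, 96/5, 34/5]
L5 α=3/4: [339/20, 1263/10, 1757/10]
= [17, 126, 176]


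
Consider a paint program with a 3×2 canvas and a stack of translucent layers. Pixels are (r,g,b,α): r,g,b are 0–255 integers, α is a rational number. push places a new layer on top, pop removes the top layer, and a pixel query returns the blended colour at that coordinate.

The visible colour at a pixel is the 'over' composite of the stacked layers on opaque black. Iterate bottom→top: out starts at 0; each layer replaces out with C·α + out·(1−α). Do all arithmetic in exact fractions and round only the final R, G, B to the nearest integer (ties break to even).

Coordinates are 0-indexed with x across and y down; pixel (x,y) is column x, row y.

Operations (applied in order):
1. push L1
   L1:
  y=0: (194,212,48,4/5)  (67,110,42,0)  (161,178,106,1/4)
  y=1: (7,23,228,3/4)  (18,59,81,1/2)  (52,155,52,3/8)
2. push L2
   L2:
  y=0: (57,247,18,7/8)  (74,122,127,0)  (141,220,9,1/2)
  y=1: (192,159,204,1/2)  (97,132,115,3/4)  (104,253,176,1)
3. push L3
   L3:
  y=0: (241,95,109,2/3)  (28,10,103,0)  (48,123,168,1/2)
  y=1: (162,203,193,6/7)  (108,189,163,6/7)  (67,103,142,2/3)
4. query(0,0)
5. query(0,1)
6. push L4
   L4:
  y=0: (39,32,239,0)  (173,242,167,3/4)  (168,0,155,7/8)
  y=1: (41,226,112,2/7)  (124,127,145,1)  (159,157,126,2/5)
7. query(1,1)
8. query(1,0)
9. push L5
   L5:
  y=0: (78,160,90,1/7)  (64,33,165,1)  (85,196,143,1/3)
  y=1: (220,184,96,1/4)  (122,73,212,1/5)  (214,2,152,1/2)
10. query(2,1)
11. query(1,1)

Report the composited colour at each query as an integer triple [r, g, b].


at x=0,y=0 over L1,L2,L3:
after L1 α=4/5: [776/5, 848/5, 192/5]
after L2 α=7/8: [2771/40, 9493/40, 411/20]
after L3 α=2/3: [22051/120, 17093/120, 4771/60]
→ [184, 142, 80]

query (0,1) [L1,L2,L3] — begin 0,0,0
L1 α=3/4: [21/4, 69/4, 171]
L2 α=1/2: [789/8, 705/8, 375/2]
L3 α=6/7: [8565/56, 10449/56, 2691/14]
= [153, 187, 192]

(1,1) stack=L1,L2,L3,L4; from [0,0,0]:
L1 α=1/2: [9, 59/2, 81/2]
L2 α=3/4: [75, 851/8, 771/8]
L3 α=6/7: [723/7, 9923/56, 8595/56]
L4 α=1: [124, 127, 145]
= [124, 127, 145]

query (1,0) [L1,L2,L3,L4] — begin 0,0,0
after L1 α=0: [0, 0, 0]
after L2 α=0: [0, 0, 0]
after L3 α=0: [0, 0, 0]
after L4 α=3/4: [519/4, 363/2, 501/4]
→ [130, 182, 125]

(2,1) stack=L1,L2,L3,L4,L5; from [0,0,0]:
after L1 α=3/8: [39/2, 465/8, 39/2]
after L2 α=1: [104, 253, 176]
after L3 α=2/3: [238/3, 153, 460/3]
after L4 α=2/5: [556/5, 773/5, 712/5]
after L5 α=1/2: [813/5, 783/10, 736/5]
→ [163, 78, 147]

at x=1,y=1 over L1,L2,L3,L4,L5:
+L1 (α=1/2) → [9, 59/2, 81/2]
+L2 (α=3/4) → [75, 851/8, 771/8]
+L3 (α=6/7) → [723/7, 9923/56, 8595/56]
+L4 (α=1) → [124, 127, 145]
+L5 (α=1/5) → [618/5, 581/5, 792/5]
→ [124, 116, 158]


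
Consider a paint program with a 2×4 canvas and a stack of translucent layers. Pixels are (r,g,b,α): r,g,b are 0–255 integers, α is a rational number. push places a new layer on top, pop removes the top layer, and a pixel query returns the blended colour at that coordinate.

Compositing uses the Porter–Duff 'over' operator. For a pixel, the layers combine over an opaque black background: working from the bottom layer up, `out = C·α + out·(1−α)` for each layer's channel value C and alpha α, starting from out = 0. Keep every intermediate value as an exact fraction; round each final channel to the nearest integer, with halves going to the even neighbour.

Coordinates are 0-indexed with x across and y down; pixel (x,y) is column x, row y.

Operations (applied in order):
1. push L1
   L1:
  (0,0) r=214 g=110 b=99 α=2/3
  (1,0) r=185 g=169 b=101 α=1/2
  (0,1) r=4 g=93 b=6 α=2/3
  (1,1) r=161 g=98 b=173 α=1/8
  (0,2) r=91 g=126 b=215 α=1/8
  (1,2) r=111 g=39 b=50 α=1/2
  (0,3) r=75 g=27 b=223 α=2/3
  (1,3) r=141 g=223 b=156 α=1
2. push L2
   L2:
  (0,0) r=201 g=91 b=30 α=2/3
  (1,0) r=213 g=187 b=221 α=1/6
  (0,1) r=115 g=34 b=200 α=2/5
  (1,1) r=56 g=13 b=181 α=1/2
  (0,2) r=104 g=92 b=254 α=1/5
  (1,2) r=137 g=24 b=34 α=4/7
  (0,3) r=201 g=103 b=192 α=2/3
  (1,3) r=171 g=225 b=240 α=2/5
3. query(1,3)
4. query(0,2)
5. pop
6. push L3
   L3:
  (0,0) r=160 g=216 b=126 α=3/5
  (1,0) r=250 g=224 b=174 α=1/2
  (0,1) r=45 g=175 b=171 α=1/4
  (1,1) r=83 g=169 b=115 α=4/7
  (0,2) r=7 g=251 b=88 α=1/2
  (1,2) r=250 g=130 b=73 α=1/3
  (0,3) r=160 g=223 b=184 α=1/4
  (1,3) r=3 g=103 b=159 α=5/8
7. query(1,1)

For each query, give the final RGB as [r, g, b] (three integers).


at x=1,y=3 over L1,L2:
L1 α=1: [141, 223, 156]
L2 α=2/5: [153, 1119/5, 948/5]
= [153, 224, 190]

(0,2) stack=L1,L2; from [0,0,0]:
L1 α=1/8: [91/8, 63/4, 215/8]
L2 α=1/5: [299/10, 31, 723/10]
= [30, 31, 72]

query (1,1) [L1,L3] — begin 0,0,0
+L1 (α=1/8) → [161/8, 49/4, 173/8]
+L3 (α=4/7) → [3139/56, 2851/28, 4199/56]
→ [56, 102, 75]


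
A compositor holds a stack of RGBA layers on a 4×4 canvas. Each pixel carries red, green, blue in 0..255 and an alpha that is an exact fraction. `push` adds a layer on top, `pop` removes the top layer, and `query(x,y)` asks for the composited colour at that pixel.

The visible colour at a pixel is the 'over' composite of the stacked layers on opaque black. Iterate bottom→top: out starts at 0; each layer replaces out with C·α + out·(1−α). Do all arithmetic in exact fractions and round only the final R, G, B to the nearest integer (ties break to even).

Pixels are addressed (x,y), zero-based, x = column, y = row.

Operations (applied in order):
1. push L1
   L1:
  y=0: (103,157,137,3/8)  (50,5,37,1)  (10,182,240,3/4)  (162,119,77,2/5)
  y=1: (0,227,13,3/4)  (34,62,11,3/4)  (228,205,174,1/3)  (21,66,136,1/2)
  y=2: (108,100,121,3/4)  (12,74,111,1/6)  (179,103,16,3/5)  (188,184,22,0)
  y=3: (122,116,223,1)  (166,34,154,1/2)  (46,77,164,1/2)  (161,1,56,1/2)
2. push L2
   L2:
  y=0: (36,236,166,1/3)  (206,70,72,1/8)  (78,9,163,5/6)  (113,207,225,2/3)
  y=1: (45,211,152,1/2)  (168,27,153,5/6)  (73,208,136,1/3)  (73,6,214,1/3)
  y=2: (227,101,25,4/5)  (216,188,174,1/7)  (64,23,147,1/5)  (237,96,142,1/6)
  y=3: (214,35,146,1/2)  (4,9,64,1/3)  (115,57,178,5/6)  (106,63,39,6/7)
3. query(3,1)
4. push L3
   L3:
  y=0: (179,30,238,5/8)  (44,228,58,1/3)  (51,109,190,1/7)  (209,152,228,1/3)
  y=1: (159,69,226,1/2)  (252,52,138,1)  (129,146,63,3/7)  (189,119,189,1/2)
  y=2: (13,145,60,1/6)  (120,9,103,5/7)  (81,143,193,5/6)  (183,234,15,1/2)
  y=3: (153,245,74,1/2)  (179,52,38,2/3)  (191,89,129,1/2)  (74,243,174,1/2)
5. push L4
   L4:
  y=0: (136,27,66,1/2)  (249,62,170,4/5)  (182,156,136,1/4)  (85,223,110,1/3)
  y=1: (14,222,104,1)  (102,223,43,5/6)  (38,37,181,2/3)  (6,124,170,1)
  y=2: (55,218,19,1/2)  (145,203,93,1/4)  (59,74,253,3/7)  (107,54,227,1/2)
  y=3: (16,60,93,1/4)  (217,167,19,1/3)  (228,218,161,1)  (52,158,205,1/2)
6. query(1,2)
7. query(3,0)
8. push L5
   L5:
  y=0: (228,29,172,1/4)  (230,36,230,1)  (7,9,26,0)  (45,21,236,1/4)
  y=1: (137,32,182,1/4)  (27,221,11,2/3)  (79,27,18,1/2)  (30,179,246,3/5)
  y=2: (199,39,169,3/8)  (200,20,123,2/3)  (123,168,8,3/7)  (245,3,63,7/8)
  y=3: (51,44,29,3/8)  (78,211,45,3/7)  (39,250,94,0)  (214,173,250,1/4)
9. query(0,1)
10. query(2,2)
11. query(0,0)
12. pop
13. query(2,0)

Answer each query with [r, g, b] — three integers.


query (3,1) [L1,L2] — begin 0,0,0
after L1 α=1/2: [21/2, 33, 68]
after L2 α=1/3: [94/3, 24, 350/3]
→ [31, 24, 117]

query (1,2) [L1,L2,L3,L4] — begin 0,0,0
after L1 α=1/6: [2, 37/3, 37/2]
after L2 α=1/7: [228/7, 262/7, 285/7]
after L3 α=5/7: [4656/49, 839/49, 4175/49]
after L4 α=1/4: [21073/196, 3116/49, 8541/98]
→ [108, 64, 87]

query (3,0) [L1,L2,L3,L4] — begin 0,0,0
after L1 α=2/5: [324/5, 238/5, 154/5]
after L2 α=2/3: [1454/15, 2308/15, 2404/15]
after L3 α=1/3: [6043/45, 6896/45, 8228/45]
after L4 α=1/3: [15911/135, 23827/135, 21406/135]
rounded: [118, 176, 159]

query (0,1) [L1,L2,L3,L4,L5] — begin 0,0,0
+L1 (α=3/4) → [0, 681/4, 39/4]
+L2 (α=1/2) → [45/2, 1525/8, 647/8]
+L3 (α=1/2) → [363/4, 2077/16, 2455/16]
+L4 (α=1) → [14, 222, 104]
+L5 (α=1/4) → [179/4, 349/2, 247/2]
rounded: [45, 174, 124]

(2,2) stack=L1,L2,L3,L4,L5; from [0,0,0]:
L1 α=3/5: [537/5, 309/5, 48/5]
L2 α=1/5: [2468/25, 1351/25, 927/25]
L3 α=5/6: [12593/150, 9613/75, 12526/75]
L4 α=3/7: [38461/525, 55102/525, 107029/525]
L5 α=3/7: [347569/3675, 485008/3675, 440716/3675]
→ [95, 132, 120]

(0,0) stack=L1,L2,L3,L4,L5; from [0,0,0]:
+L1 (α=3/8) → [309/8, 471/8, 411/8]
+L2 (α=1/3) → [151/4, 1415/12, 1075/12]
+L3 (α=5/8) → [4033/32, 2015/32, 5835/32]
+L4 (α=1/2) → [8385/64, 2879/64, 7947/64]
+L5 (α=1/4) → [39747/256, 10493/256, 34849/256]
rounded: [155, 41, 136]

at x=2,y=0 over L1,L2,L3,L4:
+L1 (α=3/4) → [15/2, 273/2, 180]
+L2 (α=5/6) → [265/4, 121/4, 995/6]
+L3 (α=1/7) → [897/14, 83/2, 1185/7]
+L4 (α=1/4) → [5239/56, 561/8, 4507/28]
→ [94, 70, 161]


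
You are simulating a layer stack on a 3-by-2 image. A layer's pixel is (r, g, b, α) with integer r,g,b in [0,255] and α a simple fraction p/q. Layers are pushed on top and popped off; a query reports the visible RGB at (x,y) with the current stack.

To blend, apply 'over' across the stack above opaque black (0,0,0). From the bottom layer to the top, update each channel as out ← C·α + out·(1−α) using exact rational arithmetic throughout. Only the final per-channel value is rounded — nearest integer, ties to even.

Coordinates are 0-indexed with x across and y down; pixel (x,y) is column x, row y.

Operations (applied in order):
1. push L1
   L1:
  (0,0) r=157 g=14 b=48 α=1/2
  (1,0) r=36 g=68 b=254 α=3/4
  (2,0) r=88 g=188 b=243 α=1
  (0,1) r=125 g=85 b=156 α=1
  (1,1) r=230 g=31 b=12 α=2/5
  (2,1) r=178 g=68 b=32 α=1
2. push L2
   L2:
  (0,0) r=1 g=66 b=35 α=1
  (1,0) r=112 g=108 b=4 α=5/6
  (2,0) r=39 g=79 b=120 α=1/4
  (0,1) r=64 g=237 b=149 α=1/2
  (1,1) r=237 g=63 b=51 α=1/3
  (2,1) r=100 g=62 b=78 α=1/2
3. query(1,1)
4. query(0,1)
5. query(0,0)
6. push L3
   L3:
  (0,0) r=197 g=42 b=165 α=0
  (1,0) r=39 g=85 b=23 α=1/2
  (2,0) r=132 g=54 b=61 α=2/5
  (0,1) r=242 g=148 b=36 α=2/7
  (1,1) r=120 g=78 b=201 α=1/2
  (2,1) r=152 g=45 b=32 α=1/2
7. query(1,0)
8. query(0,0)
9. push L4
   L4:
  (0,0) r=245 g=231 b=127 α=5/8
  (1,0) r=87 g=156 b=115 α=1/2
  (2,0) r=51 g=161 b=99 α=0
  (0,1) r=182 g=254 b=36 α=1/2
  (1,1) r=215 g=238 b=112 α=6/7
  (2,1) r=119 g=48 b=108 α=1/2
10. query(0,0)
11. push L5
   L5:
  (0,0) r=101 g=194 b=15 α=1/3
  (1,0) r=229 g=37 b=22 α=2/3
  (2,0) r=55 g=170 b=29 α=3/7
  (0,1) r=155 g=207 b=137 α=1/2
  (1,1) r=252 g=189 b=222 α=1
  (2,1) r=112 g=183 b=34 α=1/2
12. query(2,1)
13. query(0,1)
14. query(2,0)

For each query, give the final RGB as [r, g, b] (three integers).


at x=1,y=1 over L1,L2:
L1 α=2/5: [92, 62/5, 24/5]
L2 α=1/3: [421/3, 439/15, 101/5]
= [140, 29, 20]

query (0,1) [L1,L2] — begin 0,0,0
after L1 α=1: [125, 85, 156]
after L2 α=1/2: [189/2, 161, 305/2]
= [94, 161, 152]

at x=0,y=0 over L1,L2:
+L1 (α=1/2) → [157/2, 7, 24]
+L2 (α=1) → [1, 66, 35]
rounded: [1, 66, 35]

(1,0) stack=L1,L2,L3; from [0,0,0]:
+L1 (α=3/4) → [27, 51, 381/2]
+L2 (α=5/6) → [587/6, 197/2, 421/12]
+L3 (α=1/2) → [821/12, 367/4, 697/24]
→ [68, 92, 29]

at x=0,y=0 over L1,L2,L3:
after L1 α=1/2: [157/2, 7, 24]
after L2 α=1: [1, 66, 35]
after L3 α=0: [1, 66, 35]
→ [1, 66, 35]

(0,0) stack=L1,L2,L3,L4; from [0,0,0]:
after L1 α=1/2: [157/2, 7, 24]
after L2 α=1: [1, 66, 35]
after L3 α=0: [1, 66, 35]
after L4 α=5/8: [307/2, 1353/8, 185/2]
= [154, 169, 92]

at x=2,y=1 over L1,L2,L3,L4,L5:
L1 α=1: [178, 68, 32]
L2 α=1/2: [139, 65, 55]
L3 α=1/2: [291/2, 55, 87/2]
L4 α=1/2: [529/4, 103/2, 303/4]
L5 α=1/2: [977/8, 469/4, 439/8]
rounded: [122, 117, 55]

(0,1) stack=L1,L2,L3,L4,L5; from [0,0,0]:
+L1 (α=1) → [125, 85, 156]
+L2 (α=1/2) → [189/2, 161, 305/2]
+L3 (α=2/7) → [1913/14, 1101/7, 1669/14]
+L4 (α=1/2) → [4461/28, 2879/14, 2173/28]
+L5 (α=1/2) → [8801/56, 5777/28, 6009/56]
rounded: [157, 206, 107]

query (2,0) [L1,L2,L3,L4,L5] — begin 0,0,0
+L1 (α=1) → [88, 188, 243]
+L2 (α=1/4) → [303/4, 643/4, 849/4]
+L3 (α=2/5) → [393/4, 2361/20, 607/4]
+L4 (α=0) → [393/4, 2361/20, 607/4]
+L5 (α=3/7) → [558/7, 4911/35, 694/7]
= [80, 140, 99]
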